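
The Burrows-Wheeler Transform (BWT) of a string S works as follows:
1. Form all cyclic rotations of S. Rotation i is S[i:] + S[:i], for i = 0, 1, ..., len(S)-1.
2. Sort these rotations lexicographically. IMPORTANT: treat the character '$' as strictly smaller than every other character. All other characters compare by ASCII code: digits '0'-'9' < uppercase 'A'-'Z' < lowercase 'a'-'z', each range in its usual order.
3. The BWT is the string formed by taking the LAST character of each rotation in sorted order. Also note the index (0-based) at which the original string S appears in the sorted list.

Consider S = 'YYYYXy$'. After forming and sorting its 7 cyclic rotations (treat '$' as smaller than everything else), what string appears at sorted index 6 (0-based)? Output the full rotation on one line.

All 7 rotations (rotation i = S[i:]+S[:i]):
  rot[0] = YYYYXy$
  rot[1] = YYYXy$Y
  rot[2] = YYXy$YY
  rot[3] = YXy$YYY
  rot[4] = Xy$YYYY
  rot[5] = y$YYYYX
  rot[6] = $YYYYXy
Sorted (with $ < everything):
  sorted[0] = $YYYYXy
  sorted[1] = Xy$YYYY
  sorted[2] = YXy$YYY
  sorted[3] = YYXy$YY
  sorted[4] = YYYXy$Y
  sorted[5] = YYYYXy$
  sorted[6] = y$YYYYX
sorted[6] = y$YYYYX

Answer: y$YYYYX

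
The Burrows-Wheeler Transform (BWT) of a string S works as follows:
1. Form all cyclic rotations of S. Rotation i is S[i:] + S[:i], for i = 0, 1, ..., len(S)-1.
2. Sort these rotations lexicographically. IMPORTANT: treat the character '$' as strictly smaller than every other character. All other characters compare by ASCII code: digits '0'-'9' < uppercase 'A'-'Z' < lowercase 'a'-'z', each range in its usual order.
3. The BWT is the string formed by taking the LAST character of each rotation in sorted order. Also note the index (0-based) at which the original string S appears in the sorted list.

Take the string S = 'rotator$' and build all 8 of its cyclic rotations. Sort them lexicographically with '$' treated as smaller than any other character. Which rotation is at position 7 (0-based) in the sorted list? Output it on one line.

All 8 rotations (rotation i = S[i:]+S[:i]):
  rot[0] = rotator$
  rot[1] = otator$r
  rot[2] = tator$ro
  rot[3] = ator$rot
  rot[4] = tor$rota
  rot[5] = or$rotat
  rot[6] = r$rotato
  rot[7] = $rotator
Sorted (with $ < everything):
  sorted[0] = $rotator
  sorted[1] = ator$rot
  sorted[2] = or$rotat
  sorted[3] = otator$r
  sorted[4] = r$rotato
  sorted[5] = rotator$
  sorted[6] = tator$ro
  sorted[7] = tor$rota
sorted[7] = tor$rota

Answer: tor$rota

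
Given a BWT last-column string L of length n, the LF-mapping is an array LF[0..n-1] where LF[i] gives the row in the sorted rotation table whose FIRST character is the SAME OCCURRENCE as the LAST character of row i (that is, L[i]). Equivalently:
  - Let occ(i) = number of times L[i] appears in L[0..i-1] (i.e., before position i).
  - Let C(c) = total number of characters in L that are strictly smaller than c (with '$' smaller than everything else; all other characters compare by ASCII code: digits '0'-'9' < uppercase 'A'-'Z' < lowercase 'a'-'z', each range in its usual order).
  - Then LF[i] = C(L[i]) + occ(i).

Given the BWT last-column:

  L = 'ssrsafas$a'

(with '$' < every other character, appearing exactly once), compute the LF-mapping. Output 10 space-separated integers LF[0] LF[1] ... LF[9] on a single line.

Char counts: '$':1, 'a':3, 'f':1, 'r':1, 's':4
C (first-col start): C('$')=0, C('a')=1, C('f')=4, C('r')=5, C('s')=6
L[0]='s': occ=0, LF[0]=C('s')+0=6+0=6
L[1]='s': occ=1, LF[1]=C('s')+1=6+1=7
L[2]='r': occ=0, LF[2]=C('r')+0=5+0=5
L[3]='s': occ=2, LF[3]=C('s')+2=6+2=8
L[4]='a': occ=0, LF[4]=C('a')+0=1+0=1
L[5]='f': occ=0, LF[5]=C('f')+0=4+0=4
L[6]='a': occ=1, LF[6]=C('a')+1=1+1=2
L[7]='s': occ=3, LF[7]=C('s')+3=6+3=9
L[8]='$': occ=0, LF[8]=C('$')+0=0+0=0
L[9]='a': occ=2, LF[9]=C('a')+2=1+2=3

Answer: 6 7 5 8 1 4 2 9 0 3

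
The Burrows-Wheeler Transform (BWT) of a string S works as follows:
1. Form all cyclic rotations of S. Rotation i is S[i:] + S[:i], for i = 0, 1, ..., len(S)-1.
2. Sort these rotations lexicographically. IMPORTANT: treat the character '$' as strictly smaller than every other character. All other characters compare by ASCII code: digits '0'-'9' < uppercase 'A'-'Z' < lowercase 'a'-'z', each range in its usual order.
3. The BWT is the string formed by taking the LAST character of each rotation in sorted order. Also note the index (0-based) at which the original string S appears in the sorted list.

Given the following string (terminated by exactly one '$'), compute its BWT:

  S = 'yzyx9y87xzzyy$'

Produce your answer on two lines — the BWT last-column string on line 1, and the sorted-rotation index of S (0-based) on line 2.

All 14 rotations (rotation i = S[i:]+S[:i]):
  rot[0] = yzyx9y87xzzyy$
  rot[1] = zyx9y87xzzyy$y
  rot[2] = yx9y87xzzyy$yz
  rot[3] = x9y87xzzyy$yzy
  rot[4] = 9y87xzzyy$yzyx
  rot[5] = y87xzzyy$yzyx9
  rot[6] = 87xzzyy$yzyx9y
  rot[7] = 7xzzyy$yzyx9y8
  rot[8] = xzzyy$yzyx9y87
  rot[9] = zzyy$yzyx9y87x
  rot[10] = zyy$yzyx9y87xz
  rot[11] = yy$yzyx9y87xzz
  rot[12] = y$yzyx9y87xzzy
  rot[13] = $yzyx9y87xzzyy
Sorted (with $ < everything):
  sorted[0] = $yzyx9y87xzzyy  (last char: 'y')
  sorted[1] = 7xzzyy$yzyx9y8  (last char: '8')
  sorted[2] = 87xzzyy$yzyx9y  (last char: 'y')
  sorted[3] = 9y87xzzyy$yzyx  (last char: 'x')
  sorted[4] = x9y87xzzyy$yzy  (last char: 'y')
  sorted[5] = xzzyy$yzyx9y87  (last char: '7')
  sorted[6] = y$yzyx9y87xzzy  (last char: 'y')
  sorted[7] = y87xzzyy$yzyx9  (last char: '9')
  sorted[8] = yx9y87xzzyy$yz  (last char: 'z')
  sorted[9] = yy$yzyx9y87xzz  (last char: 'z')
  sorted[10] = yzyx9y87xzzyy$  (last char: '$')
  sorted[11] = zyx9y87xzzyy$y  (last char: 'y')
  sorted[12] = zyy$yzyx9y87xz  (last char: 'z')
  sorted[13] = zzyy$yzyx9y87x  (last char: 'x')
Last column: y8yxy7y9zz$yzx
Original string S is at sorted index 10

Answer: y8yxy7y9zz$yzx
10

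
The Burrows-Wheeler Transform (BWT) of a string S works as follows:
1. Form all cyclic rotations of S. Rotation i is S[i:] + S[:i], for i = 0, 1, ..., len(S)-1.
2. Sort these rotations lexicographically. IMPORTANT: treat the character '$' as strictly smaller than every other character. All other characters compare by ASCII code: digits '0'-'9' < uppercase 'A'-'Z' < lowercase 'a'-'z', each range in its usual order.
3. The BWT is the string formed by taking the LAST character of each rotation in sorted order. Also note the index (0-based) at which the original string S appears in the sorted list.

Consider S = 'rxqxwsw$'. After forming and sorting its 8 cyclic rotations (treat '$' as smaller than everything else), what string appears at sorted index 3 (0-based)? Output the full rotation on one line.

Answer: sw$rxqxw

Derivation:
All 8 rotations (rotation i = S[i:]+S[:i]):
  rot[0] = rxqxwsw$
  rot[1] = xqxwsw$r
  rot[2] = qxwsw$rx
  rot[3] = xwsw$rxq
  rot[4] = wsw$rxqx
  rot[5] = sw$rxqxw
  rot[6] = w$rxqxws
  rot[7] = $rxqxwsw
Sorted (with $ < everything):
  sorted[0] = $rxqxwsw
  sorted[1] = qxwsw$rx
  sorted[2] = rxqxwsw$
  sorted[3] = sw$rxqxw
  sorted[4] = w$rxqxws
  sorted[5] = wsw$rxqx
  sorted[6] = xqxwsw$r
  sorted[7] = xwsw$rxq
sorted[3] = sw$rxqxw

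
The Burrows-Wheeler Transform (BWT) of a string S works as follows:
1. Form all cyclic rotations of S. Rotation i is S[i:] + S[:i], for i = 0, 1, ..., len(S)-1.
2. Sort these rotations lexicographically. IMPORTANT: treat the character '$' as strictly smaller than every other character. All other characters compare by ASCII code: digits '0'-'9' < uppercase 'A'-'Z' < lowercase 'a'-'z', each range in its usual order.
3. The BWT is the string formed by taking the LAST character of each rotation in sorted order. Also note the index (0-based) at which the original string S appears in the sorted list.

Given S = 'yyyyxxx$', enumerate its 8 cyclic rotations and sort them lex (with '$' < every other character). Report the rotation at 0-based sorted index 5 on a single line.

Answer: yyxxx$yy

Derivation:
All 8 rotations (rotation i = S[i:]+S[:i]):
  rot[0] = yyyyxxx$
  rot[1] = yyyxxx$y
  rot[2] = yyxxx$yy
  rot[3] = yxxx$yyy
  rot[4] = xxx$yyyy
  rot[5] = xx$yyyyx
  rot[6] = x$yyyyxx
  rot[7] = $yyyyxxx
Sorted (with $ < everything):
  sorted[0] = $yyyyxxx
  sorted[1] = x$yyyyxx
  sorted[2] = xx$yyyyx
  sorted[3] = xxx$yyyy
  sorted[4] = yxxx$yyy
  sorted[5] = yyxxx$yy
  sorted[6] = yyyxxx$y
  sorted[7] = yyyyxxx$
sorted[5] = yyxxx$yy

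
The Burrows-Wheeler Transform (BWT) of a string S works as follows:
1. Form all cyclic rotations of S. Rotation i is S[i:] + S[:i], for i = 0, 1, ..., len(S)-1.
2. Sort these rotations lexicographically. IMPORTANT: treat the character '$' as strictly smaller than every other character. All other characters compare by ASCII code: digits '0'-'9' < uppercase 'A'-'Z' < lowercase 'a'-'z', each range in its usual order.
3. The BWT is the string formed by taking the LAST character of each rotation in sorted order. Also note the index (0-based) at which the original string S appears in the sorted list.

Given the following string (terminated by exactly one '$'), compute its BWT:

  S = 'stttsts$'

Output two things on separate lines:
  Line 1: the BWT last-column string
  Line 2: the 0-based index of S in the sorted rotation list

All 8 rotations (rotation i = S[i:]+S[:i]):
  rot[0] = stttsts$
  rot[1] = tttsts$s
  rot[2] = ttsts$st
  rot[3] = tsts$stt
  rot[4] = sts$sttt
  rot[5] = ts$sttts
  rot[6] = s$stttst
  rot[7] = $stttsts
Sorted (with $ < everything):
  sorted[0] = $stttsts  (last char: 's')
  sorted[1] = s$stttst  (last char: 't')
  sorted[2] = sts$sttt  (last char: 't')
  sorted[3] = stttsts$  (last char: '$')
  sorted[4] = ts$sttts  (last char: 's')
  sorted[5] = tsts$stt  (last char: 't')
  sorted[6] = ttsts$st  (last char: 't')
  sorted[7] = tttsts$s  (last char: 's')
Last column: stt$stts
Original string S is at sorted index 3

Answer: stt$stts
3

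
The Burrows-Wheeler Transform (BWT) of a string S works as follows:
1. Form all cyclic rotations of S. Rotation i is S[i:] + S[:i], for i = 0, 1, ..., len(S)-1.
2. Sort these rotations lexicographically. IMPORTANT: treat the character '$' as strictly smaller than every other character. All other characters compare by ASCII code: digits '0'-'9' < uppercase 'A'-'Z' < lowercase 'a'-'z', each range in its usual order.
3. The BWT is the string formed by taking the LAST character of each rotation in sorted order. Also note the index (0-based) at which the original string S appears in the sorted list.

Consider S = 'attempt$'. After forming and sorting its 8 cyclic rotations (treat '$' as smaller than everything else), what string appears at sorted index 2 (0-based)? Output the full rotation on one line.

Answer: empt$att

Derivation:
All 8 rotations (rotation i = S[i:]+S[:i]):
  rot[0] = attempt$
  rot[1] = ttempt$a
  rot[2] = tempt$at
  rot[3] = empt$att
  rot[4] = mpt$atte
  rot[5] = pt$attem
  rot[6] = t$attemp
  rot[7] = $attempt
Sorted (with $ < everything):
  sorted[0] = $attempt
  sorted[1] = attempt$
  sorted[2] = empt$att
  sorted[3] = mpt$atte
  sorted[4] = pt$attem
  sorted[5] = t$attemp
  sorted[6] = tempt$at
  sorted[7] = ttempt$a
sorted[2] = empt$att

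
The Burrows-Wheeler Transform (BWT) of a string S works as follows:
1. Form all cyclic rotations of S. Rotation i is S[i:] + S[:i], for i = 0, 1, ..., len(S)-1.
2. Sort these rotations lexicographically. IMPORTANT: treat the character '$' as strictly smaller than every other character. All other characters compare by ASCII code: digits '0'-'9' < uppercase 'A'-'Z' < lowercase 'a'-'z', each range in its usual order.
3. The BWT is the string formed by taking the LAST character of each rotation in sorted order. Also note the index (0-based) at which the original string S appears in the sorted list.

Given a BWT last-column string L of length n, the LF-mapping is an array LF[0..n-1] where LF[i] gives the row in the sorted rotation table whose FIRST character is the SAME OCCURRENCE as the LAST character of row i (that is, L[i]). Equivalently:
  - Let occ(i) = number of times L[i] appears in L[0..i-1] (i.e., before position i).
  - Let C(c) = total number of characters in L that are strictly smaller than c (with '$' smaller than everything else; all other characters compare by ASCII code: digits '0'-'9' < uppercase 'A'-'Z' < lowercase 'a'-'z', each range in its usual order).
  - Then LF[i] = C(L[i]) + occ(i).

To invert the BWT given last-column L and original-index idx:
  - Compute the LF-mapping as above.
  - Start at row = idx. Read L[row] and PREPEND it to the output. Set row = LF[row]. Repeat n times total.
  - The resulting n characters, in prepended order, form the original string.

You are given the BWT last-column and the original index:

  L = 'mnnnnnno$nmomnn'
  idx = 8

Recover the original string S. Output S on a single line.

Answer: nnmnnnmnononnm$

Derivation:
LF mapping: 1 4 5 6 7 8 9 13 0 10 2 14 3 11 12
Walk LF starting at row 8, prepending L[row]:
  step 1: row=8, L[8]='$', prepend. Next row=LF[8]=0
  step 2: row=0, L[0]='m', prepend. Next row=LF[0]=1
  step 3: row=1, L[1]='n', prepend. Next row=LF[1]=4
  step 4: row=4, L[4]='n', prepend. Next row=LF[4]=7
  step 5: row=7, L[7]='o', prepend. Next row=LF[7]=13
  step 6: row=13, L[13]='n', prepend. Next row=LF[13]=11
  step 7: row=11, L[11]='o', prepend. Next row=LF[11]=14
  step 8: row=14, L[14]='n', prepend. Next row=LF[14]=12
  step 9: row=12, L[12]='m', prepend. Next row=LF[12]=3
  step 10: row=3, L[3]='n', prepend. Next row=LF[3]=6
  step 11: row=6, L[6]='n', prepend. Next row=LF[6]=9
  step 12: row=9, L[9]='n', prepend. Next row=LF[9]=10
  step 13: row=10, L[10]='m', prepend. Next row=LF[10]=2
  step 14: row=2, L[2]='n', prepend. Next row=LF[2]=5
  step 15: row=5, L[5]='n', prepend. Next row=LF[5]=8
Reversed output: nnmnnnmnononnm$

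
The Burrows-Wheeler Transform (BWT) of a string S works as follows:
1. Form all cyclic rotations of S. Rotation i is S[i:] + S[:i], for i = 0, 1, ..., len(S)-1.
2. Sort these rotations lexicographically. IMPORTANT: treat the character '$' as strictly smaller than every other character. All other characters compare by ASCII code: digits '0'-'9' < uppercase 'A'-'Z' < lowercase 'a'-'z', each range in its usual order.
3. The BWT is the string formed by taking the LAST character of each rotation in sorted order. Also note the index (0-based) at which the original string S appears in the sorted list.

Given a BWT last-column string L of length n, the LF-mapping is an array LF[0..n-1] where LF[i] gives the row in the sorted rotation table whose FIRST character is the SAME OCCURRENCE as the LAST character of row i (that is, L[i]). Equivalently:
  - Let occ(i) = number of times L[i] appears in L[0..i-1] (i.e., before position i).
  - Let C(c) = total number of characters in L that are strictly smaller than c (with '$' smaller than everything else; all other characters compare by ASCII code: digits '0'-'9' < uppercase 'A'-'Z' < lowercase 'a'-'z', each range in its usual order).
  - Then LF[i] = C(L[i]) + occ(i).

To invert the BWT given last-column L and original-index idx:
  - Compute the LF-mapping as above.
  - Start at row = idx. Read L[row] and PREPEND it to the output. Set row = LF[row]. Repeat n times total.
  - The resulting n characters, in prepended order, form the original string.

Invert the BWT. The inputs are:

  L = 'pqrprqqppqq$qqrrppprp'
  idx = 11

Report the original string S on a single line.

Answer: qprpprrqqqprppprqqqp$

Derivation:
LF mapping: 1 9 16 2 17 10 11 3 4 12 13 0 14 15 18 19 5 6 7 20 8
Walk LF starting at row 11, prepending L[row]:
  step 1: row=11, L[11]='$', prepend. Next row=LF[11]=0
  step 2: row=0, L[0]='p', prepend. Next row=LF[0]=1
  step 3: row=1, L[1]='q', prepend. Next row=LF[1]=9
  step 4: row=9, L[9]='q', prepend. Next row=LF[9]=12
  step 5: row=12, L[12]='q', prepend. Next row=LF[12]=14
  step 6: row=14, L[14]='r', prepend. Next row=LF[14]=18
  step 7: row=18, L[18]='p', prepend. Next row=LF[18]=7
  step 8: row=7, L[7]='p', prepend. Next row=LF[7]=3
  step 9: row=3, L[3]='p', prepend. Next row=LF[3]=2
  step 10: row=2, L[2]='r', prepend. Next row=LF[2]=16
  step 11: row=16, L[16]='p', prepend. Next row=LF[16]=5
  step 12: row=5, L[5]='q', prepend. Next row=LF[5]=10
  step 13: row=10, L[10]='q', prepend. Next row=LF[10]=13
  step 14: row=13, L[13]='q', prepend. Next row=LF[13]=15
  step 15: row=15, L[15]='r', prepend. Next row=LF[15]=19
  step 16: row=19, L[19]='r', prepend. Next row=LF[19]=20
  step 17: row=20, L[20]='p', prepend. Next row=LF[20]=8
  step 18: row=8, L[8]='p', prepend. Next row=LF[8]=4
  step 19: row=4, L[4]='r', prepend. Next row=LF[4]=17
  step 20: row=17, L[17]='p', prepend. Next row=LF[17]=6
  step 21: row=6, L[6]='q', prepend. Next row=LF[6]=11
Reversed output: qprpprrqqqprppprqqqp$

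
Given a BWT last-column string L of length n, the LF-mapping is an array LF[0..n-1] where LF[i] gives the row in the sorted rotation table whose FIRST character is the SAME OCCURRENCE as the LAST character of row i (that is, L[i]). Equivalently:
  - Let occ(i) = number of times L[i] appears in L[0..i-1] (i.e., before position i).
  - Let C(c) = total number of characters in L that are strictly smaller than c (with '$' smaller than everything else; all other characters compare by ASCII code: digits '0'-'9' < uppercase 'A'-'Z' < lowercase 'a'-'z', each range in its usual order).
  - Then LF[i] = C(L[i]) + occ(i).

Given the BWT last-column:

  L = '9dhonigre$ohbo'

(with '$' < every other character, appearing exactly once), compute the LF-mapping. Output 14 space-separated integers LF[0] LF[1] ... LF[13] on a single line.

Char counts: '$':1, '9':1, 'b':1, 'd':1, 'e':1, 'g':1, 'h':2, 'i':1, 'n':1, 'o':3, 'r':1
C (first-col start): C('$')=0, C('9')=1, C('b')=2, C('d')=3, C('e')=4, C('g')=5, C('h')=6, C('i')=8, C('n')=9, C('o')=10, C('r')=13
L[0]='9': occ=0, LF[0]=C('9')+0=1+0=1
L[1]='d': occ=0, LF[1]=C('d')+0=3+0=3
L[2]='h': occ=0, LF[2]=C('h')+0=6+0=6
L[3]='o': occ=0, LF[3]=C('o')+0=10+0=10
L[4]='n': occ=0, LF[4]=C('n')+0=9+0=9
L[5]='i': occ=0, LF[5]=C('i')+0=8+0=8
L[6]='g': occ=0, LF[6]=C('g')+0=5+0=5
L[7]='r': occ=0, LF[7]=C('r')+0=13+0=13
L[8]='e': occ=0, LF[8]=C('e')+0=4+0=4
L[9]='$': occ=0, LF[9]=C('$')+0=0+0=0
L[10]='o': occ=1, LF[10]=C('o')+1=10+1=11
L[11]='h': occ=1, LF[11]=C('h')+1=6+1=7
L[12]='b': occ=0, LF[12]=C('b')+0=2+0=2
L[13]='o': occ=2, LF[13]=C('o')+2=10+2=12

Answer: 1 3 6 10 9 8 5 13 4 0 11 7 2 12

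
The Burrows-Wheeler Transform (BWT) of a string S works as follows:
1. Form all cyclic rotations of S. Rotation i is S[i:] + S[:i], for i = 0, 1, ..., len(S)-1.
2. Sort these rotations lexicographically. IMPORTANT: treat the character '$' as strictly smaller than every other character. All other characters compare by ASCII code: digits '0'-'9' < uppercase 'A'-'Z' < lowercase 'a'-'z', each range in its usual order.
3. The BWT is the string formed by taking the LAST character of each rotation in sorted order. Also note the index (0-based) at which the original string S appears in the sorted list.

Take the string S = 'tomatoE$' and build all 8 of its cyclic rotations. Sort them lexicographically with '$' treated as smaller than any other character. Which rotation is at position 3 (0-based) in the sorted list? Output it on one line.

All 8 rotations (rotation i = S[i:]+S[:i]):
  rot[0] = tomatoE$
  rot[1] = omatoE$t
  rot[2] = matoE$to
  rot[3] = atoE$tom
  rot[4] = toE$toma
  rot[5] = oE$tomat
  rot[6] = E$tomato
  rot[7] = $tomatoE
Sorted (with $ < everything):
  sorted[0] = $tomatoE
  sorted[1] = E$tomato
  sorted[2] = atoE$tom
  sorted[3] = matoE$to
  sorted[4] = oE$tomat
  sorted[5] = omatoE$t
  sorted[6] = toE$toma
  sorted[7] = tomatoE$
sorted[3] = matoE$to

Answer: matoE$to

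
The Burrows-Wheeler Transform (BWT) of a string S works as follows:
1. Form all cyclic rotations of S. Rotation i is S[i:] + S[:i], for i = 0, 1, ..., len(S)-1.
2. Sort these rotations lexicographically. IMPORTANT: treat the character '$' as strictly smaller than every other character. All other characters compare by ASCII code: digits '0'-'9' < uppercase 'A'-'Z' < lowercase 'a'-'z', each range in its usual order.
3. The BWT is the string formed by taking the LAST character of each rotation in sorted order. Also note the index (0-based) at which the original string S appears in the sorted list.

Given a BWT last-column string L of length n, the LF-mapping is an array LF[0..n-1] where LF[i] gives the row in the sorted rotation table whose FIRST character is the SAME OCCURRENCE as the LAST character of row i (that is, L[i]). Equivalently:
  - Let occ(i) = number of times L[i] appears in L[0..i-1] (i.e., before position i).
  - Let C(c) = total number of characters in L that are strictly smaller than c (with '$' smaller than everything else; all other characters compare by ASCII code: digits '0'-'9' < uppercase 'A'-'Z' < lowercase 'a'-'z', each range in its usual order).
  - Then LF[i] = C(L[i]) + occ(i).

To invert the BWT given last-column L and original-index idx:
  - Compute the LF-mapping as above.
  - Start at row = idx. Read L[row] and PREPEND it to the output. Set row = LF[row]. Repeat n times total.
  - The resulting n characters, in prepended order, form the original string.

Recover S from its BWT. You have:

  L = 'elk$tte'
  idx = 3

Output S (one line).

LF mapping: 1 4 3 0 5 6 2
Walk LF starting at row 3, prepending L[row]:
  step 1: row=3, L[3]='$', prepend. Next row=LF[3]=0
  step 2: row=0, L[0]='e', prepend. Next row=LF[0]=1
  step 3: row=1, L[1]='l', prepend. Next row=LF[1]=4
  step 4: row=4, L[4]='t', prepend. Next row=LF[4]=5
  step 5: row=5, L[5]='t', prepend. Next row=LF[5]=6
  step 6: row=6, L[6]='e', prepend. Next row=LF[6]=2
  step 7: row=2, L[2]='k', prepend. Next row=LF[2]=3
Reversed output: kettle$

Answer: kettle$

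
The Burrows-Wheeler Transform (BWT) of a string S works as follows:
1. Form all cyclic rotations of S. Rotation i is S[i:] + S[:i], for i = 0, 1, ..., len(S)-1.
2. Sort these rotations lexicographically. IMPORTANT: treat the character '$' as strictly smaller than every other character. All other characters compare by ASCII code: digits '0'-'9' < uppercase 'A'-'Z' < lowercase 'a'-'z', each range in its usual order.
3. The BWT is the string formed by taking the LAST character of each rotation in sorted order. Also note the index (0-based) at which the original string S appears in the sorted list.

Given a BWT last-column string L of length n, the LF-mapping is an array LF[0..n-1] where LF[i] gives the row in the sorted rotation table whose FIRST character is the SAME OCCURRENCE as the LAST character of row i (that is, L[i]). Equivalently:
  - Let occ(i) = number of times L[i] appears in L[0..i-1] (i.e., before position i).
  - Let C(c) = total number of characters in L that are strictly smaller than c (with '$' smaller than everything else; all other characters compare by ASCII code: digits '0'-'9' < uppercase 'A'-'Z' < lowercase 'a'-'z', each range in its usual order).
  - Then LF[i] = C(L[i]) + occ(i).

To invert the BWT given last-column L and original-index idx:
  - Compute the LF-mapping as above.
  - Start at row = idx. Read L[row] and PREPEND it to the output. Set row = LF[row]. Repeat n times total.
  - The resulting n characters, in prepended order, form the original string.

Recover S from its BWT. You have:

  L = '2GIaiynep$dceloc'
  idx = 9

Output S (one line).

LF mapping: 1 2 3 4 10 15 12 8 14 0 7 5 9 11 13 6
Walk LF starting at row 9, prepending L[row]:
  step 1: row=9, L[9]='$', prepend. Next row=LF[9]=0
  step 2: row=0, L[0]='2', prepend. Next row=LF[0]=1
  step 3: row=1, L[1]='G', prepend. Next row=LF[1]=2
  step 4: row=2, L[2]='I', prepend. Next row=LF[2]=3
  step 5: row=3, L[3]='a', prepend. Next row=LF[3]=4
  step 6: row=4, L[4]='i', prepend. Next row=LF[4]=10
  step 7: row=10, L[10]='d', prepend. Next row=LF[10]=7
  step 8: row=7, L[7]='e', prepend. Next row=LF[7]=8
  step 9: row=8, L[8]='p', prepend. Next row=LF[8]=14
  step 10: row=14, L[14]='o', prepend. Next row=LF[14]=13
  step 11: row=13, L[13]='l', prepend. Next row=LF[13]=11
  step 12: row=11, L[11]='c', prepend. Next row=LF[11]=5
  step 13: row=5, L[5]='y', prepend. Next row=LF[5]=15
  step 14: row=15, L[15]='c', prepend. Next row=LF[15]=6
  step 15: row=6, L[6]='n', prepend. Next row=LF[6]=12
  step 16: row=12, L[12]='e', prepend. Next row=LF[12]=9
Reversed output: encyclopediaIG2$

Answer: encyclopediaIG2$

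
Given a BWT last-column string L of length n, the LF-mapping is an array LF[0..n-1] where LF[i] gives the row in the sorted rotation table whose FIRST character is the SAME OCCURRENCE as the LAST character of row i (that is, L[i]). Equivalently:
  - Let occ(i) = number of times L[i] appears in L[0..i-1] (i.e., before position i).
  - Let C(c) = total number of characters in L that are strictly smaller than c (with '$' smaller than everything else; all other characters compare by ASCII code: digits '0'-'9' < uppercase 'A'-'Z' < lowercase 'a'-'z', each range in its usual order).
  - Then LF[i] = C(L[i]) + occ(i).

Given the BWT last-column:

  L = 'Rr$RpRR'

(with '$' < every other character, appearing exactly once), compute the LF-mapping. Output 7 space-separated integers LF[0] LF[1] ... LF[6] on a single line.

Char counts: '$':1, 'R':4, 'p':1, 'r':1
C (first-col start): C('$')=0, C('R')=1, C('p')=5, C('r')=6
L[0]='R': occ=0, LF[0]=C('R')+0=1+0=1
L[1]='r': occ=0, LF[1]=C('r')+0=6+0=6
L[2]='$': occ=0, LF[2]=C('$')+0=0+0=0
L[3]='R': occ=1, LF[3]=C('R')+1=1+1=2
L[4]='p': occ=0, LF[4]=C('p')+0=5+0=5
L[5]='R': occ=2, LF[5]=C('R')+2=1+2=3
L[6]='R': occ=3, LF[6]=C('R')+3=1+3=4

Answer: 1 6 0 2 5 3 4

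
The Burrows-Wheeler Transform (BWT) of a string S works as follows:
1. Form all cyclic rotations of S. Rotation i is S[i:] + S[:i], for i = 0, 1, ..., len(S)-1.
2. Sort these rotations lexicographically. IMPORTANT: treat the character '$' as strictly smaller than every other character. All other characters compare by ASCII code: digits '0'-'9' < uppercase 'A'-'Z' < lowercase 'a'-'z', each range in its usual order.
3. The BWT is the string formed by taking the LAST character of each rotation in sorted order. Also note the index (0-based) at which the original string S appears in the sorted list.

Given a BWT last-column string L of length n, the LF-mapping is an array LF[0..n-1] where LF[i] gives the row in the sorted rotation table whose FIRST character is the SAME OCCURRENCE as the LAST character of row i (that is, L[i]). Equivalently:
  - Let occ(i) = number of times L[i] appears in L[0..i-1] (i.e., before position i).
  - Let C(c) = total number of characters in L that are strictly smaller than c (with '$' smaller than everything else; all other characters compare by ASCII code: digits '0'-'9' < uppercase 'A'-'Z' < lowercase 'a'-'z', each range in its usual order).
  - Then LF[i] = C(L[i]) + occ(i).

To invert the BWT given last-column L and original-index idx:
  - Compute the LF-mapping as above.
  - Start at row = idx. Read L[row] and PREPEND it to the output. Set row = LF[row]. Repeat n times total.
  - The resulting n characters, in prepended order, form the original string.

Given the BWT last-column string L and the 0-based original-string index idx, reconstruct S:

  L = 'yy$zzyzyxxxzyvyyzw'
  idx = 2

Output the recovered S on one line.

Answer: wzzyzxyyvzxyxyyzy$

Derivation:
LF mapping: 6 7 0 13 14 8 15 9 3 4 5 16 10 1 11 12 17 2
Walk LF starting at row 2, prepending L[row]:
  step 1: row=2, L[2]='$', prepend. Next row=LF[2]=0
  step 2: row=0, L[0]='y', prepend. Next row=LF[0]=6
  step 3: row=6, L[6]='z', prepend. Next row=LF[6]=15
  step 4: row=15, L[15]='y', prepend. Next row=LF[15]=12
  step 5: row=12, L[12]='y', prepend. Next row=LF[12]=10
  step 6: row=10, L[10]='x', prepend. Next row=LF[10]=5
  step 7: row=5, L[5]='y', prepend. Next row=LF[5]=8
  step 8: row=8, L[8]='x', prepend. Next row=LF[8]=3
  step 9: row=3, L[3]='z', prepend. Next row=LF[3]=13
  step 10: row=13, L[13]='v', prepend. Next row=LF[13]=1
  step 11: row=1, L[1]='y', prepend. Next row=LF[1]=7
  step 12: row=7, L[7]='y', prepend. Next row=LF[7]=9
  step 13: row=9, L[9]='x', prepend. Next row=LF[9]=4
  step 14: row=4, L[4]='z', prepend. Next row=LF[4]=14
  step 15: row=14, L[14]='y', prepend. Next row=LF[14]=11
  step 16: row=11, L[11]='z', prepend. Next row=LF[11]=16
  step 17: row=16, L[16]='z', prepend. Next row=LF[16]=17
  step 18: row=17, L[17]='w', prepend. Next row=LF[17]=2
Reversed output: wzzyzxyyvzxyxyyzy$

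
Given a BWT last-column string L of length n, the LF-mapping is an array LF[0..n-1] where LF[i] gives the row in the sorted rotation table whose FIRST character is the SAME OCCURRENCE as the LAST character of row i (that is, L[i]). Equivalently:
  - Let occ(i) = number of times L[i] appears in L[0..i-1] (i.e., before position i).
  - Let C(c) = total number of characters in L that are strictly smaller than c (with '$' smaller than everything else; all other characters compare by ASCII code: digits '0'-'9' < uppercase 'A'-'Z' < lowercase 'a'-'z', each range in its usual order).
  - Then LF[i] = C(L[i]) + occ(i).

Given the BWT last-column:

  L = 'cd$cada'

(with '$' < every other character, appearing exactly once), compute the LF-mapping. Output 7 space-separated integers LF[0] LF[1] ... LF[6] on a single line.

Answer: 3 5 0 4 1 6 2

Derivation:
Char counts: '$':1, 'a':2, 'c':2, 'd':2
C (first-col start): C('$')=0, C('a')=1, C('c')=3, C('d')=5
L[0]='c': occ=0, LF[0]=C('c')+0=3+0=3
L[1]='d': occ=0, LF[1]=C('d')+0=5+0=5
L[2]='$': occ=0, LF[2]=C('$')+0=0+0=0
L[3]='c': occ=1, LF[3]=C('c')+1=3+1=4
L[4]='a': occ=0, LF[4]=C('a')+0=1+0=1
L[5]='d': occ=1, LF[5]=C('d')+1=5+1=6
L[6]='a': occ=1, LF[6]=C('a')+1=1+1=2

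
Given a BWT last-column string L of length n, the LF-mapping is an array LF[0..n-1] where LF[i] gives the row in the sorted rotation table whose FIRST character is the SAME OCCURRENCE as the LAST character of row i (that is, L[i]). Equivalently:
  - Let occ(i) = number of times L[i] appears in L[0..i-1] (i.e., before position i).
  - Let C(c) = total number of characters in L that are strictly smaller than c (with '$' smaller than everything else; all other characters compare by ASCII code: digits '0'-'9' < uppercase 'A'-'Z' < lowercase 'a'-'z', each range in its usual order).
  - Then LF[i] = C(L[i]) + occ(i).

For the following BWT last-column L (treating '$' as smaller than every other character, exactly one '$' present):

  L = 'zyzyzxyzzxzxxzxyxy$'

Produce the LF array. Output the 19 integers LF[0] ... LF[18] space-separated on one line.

Answer: 12 7 13 8 14 1 9 15 16 2 17 3 4 18 5 10 6 11 0

Derivation:
Char counts: '$':1, 'x':6, 'y':5, 'z':7
C (first-col start): C('$')=0, C('x')=1, C('y')=7, C('z')=12
L[0]='z': occ=0, LF[0]=C('z')+0=12+0=12
L[1]='y': occ=0, LF[1]=C('y')+0=7+0=7
L[2]='z': occ=1, LF[2]=C('z')+1=12+1=13
L[3]='y': occ=1, LF[3]=C('y')+1=7+1=8
L[4]='z': occ=2, LF[4]=C('z')+2=12+2=14
L[5]='x': occ=0, LF[5]=C('x')+0=1+0=1
L[6]='y': occ=2, LF[6]=C('y')+2=7+2=9
L[7]='z': occ=3, LF[7]=C('z')+3=12+3=15
L[8]='z': occ=4, LF[8]=C('z')+4=12+4=16
L[9]='x': occ=1, LF[9]=C('x')+1=1+1=2
L[10]='z': occ=5, LF[10]=C('z')+5=12+5=17
L[11]='x': occ=2, LF[11]=C('x')+2=1+2=3
L[12]='x': occ=3, LF[12]=C('x')+3=1+3=4
L[13]='z': occ=6, LF[13]=C('z')+6=12+6=18
L[14]='x': occ=4, LF[14]=C('x')+4=1+4=5
L[15]='y': occ=3, LF[15]=C('y')+3=7+3=10
L[16]='x': occ=5, LF[16]=C('x')+5=1+5=6
L[17]='y': occ=4, LF[17]=C('y')+4=7+4=11
L[18]='$': occ=0, LF[18]=C('$')+0=0+0=0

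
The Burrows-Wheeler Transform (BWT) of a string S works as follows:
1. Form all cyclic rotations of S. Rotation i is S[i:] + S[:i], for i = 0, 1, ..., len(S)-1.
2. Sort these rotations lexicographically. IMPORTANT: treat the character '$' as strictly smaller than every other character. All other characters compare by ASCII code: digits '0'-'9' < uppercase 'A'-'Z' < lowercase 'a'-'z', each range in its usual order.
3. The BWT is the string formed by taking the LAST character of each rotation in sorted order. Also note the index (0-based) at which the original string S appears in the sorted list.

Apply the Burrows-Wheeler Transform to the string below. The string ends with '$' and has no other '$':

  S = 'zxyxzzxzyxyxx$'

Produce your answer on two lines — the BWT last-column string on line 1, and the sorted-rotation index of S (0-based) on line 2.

All 14 rotations (rotation i = S[i:]+S[:i]):
  rot[0] = zxyxzzxzyxyxx$
  rot[1] = xyxzzxzyxyxx$z
  rot[2] = yxzzxzyxyxx$zx
  rot[3] = xzzxzyxyxx$zxy
  rot[4] = zzxzyxyxx$zxyx
  rot[5] = zxzyxyxx$zxyxz
  rot[6] = xzyxyxx$zxyxzz
  rot[7] = zyxyxx$zxyxzzx
  rot[8] = yxyxx$zxyxzzxz
  rot[9] = xyxx$zxyxzzxzy
  rot[10] = yxx$zxyxzzxzyx
  rot[11] = xx$zxyxzzxzyxy
  rot[12] = x$zxyxzzxzyxyx
  rot[13] = $zxyxzzxzyxyxx
Sorted (with $ < everything):
  sorted[0] = $zxyxzzxzyxyxx  (last char: 'x')
  sorted[1] = x$zxyxzzxzyxyx  (last char: 'x')
  sorted[2] = xx$zxyxzzxzyxy  (last char: 'y')
  sorted[3] = xyxx$zxyxzzxzy  (last char: 'y')
  sorted[4] = xyxzzxzyxyxx$z  (last char: 'z')
  sorted[5] = xzyxyxx$zxyxzz  (last char: 'z')
  sorted[6] = xzzxzyxyxx$zxy  (last char: 'y')
  sorted[7] = yxx$zxyxzzxzyx  (last char: 'x')
  sorted[8] = yxyxx$zxyxzzxz  (last char: 'z')
  sorted[9] = yxzzxzyxyxx$zx  (last char: 'x')
  sorted[10] = zxyxzzxzyxyxx$  (last char: '$')
  sorted[11] = zxzyxyxx$zxyxz  (last char: 'z')
  sorted[12] = zyxyxx$zxyxzzx  (last char: 'x')
  sorted[13] = zzxzyxyxx$zxyx  (last char: 'x')
Last column: xxyyzzyxzx$zxx
Original string S is at sorted index 10

Answer: xxyyzzyxzx$zxx
10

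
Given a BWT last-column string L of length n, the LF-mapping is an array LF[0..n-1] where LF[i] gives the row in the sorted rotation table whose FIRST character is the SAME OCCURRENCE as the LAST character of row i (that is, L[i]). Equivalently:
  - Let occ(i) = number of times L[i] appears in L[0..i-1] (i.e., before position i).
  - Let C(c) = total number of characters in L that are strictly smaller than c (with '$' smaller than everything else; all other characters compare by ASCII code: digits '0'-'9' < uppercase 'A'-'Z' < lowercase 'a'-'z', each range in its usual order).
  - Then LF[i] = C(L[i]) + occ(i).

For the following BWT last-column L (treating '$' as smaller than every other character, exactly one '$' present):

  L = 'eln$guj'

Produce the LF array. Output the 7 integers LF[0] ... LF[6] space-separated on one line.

Answer: 1 4 5 0 2 6 3

Derivation:
Char counts: '$':1, 'e':1, 'g':1, 'j':1, 'l':1, 'n':1, 'u':1
C (first-col start): C('$')=0, C('e')=1, C('g')=2, C('j')=3, C('l')=4, C('n')=5, C('u')=6
L[0]='e': occ=0, LF[0]=C('e')+0=1+0=1
L[1]='l': occ=0, LF[1]=C('l')+0=4+0=4
L[2]='n': occ=0, LF[2]=C('n')+0=5+0=5
L[3]='$': occ=0, LF[3]=C('$')+0=0+0=0
L[4]='g': occ=0, LF[4]=C('g')+0=2+0=2
L[5]='u': occ=0, LF[5]=C('u')+0=6+0=6
L[6]='j': occ=0, LF[6]=C('j')+0=3+0=3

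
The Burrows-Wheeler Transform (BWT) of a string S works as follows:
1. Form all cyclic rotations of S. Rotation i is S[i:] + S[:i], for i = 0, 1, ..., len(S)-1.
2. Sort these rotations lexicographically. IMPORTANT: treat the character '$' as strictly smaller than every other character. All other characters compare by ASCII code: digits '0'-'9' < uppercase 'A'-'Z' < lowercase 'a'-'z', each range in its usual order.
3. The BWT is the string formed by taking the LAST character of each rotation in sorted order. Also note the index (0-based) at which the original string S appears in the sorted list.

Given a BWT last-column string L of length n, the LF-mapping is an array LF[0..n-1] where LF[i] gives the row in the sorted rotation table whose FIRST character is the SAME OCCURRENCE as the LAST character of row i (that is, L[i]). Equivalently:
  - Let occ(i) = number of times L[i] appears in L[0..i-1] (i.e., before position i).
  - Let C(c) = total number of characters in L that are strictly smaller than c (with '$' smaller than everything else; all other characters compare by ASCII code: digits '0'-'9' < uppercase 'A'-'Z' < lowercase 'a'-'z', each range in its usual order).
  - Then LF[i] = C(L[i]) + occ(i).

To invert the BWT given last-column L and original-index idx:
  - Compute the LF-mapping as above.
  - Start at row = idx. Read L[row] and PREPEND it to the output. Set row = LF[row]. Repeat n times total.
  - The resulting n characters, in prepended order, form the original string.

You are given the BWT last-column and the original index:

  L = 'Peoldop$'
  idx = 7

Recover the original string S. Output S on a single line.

LF mapping: 1 3 5 4 2 6 7 0
Walk LF starting at row 7, prepending L[row]:
  step 1: row=7, L[7]='$', prepend. Next row=LF[7]=0
  step 2: row=0, L[0]='P', prepend. Next row=LF[0]=1
  step 3: row=1, L[1]='e', prepend. Next row=LF[1]=3
  step 4: row=3, L[3]='l', prepend. Next row=LF[3]=4
  step 5: row=4, L[4]='d', prepend. Next row=LF[4]=2
  step 6: row=2, L[2]='o', prepend. Next row=LF[2]=5
  step 7: row=5, L[5]='o', prepend. Next row=LF[5]=6
  step 8: row=6, L[6]='p', prepend. Next row=LF[6]=7
Reversed output: poodleP$

Answer: poodleP$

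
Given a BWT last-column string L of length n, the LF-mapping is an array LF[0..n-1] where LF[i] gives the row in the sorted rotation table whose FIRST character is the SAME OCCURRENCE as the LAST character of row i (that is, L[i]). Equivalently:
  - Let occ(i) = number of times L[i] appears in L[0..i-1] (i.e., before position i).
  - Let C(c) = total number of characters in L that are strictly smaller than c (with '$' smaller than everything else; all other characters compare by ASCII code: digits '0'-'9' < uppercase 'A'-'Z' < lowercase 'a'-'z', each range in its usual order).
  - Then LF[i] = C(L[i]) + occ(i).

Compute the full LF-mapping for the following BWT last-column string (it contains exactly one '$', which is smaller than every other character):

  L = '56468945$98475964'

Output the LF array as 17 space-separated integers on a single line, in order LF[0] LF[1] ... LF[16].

Char counts: '$':1, '4':4, '5':3, '6':3, '7':1, '8':2, '9':3
C (first-col start): C('$')=0, C('4')=1, C('5')=5, C('6')=8, C('7')=11, C('8')=12, C('9')=14
L[0]='5': occ=0, LF[0]=C('5')+0=5+0=5
L[1]='6': occ=0, LF[1]=C('6')+0=8+0=8
L[2]='4': occ=0, LF[2]=C('4')+0=1+0=1
L[3]='6': occ=1, LF[3]=C('6')+1=8+1=9
L[4]='8': occ=0, LF[4]=C('8')+0=12+0=12
L[5]='9': occ=0, LF[5]=C('9')+0=14+0=14
L[6]='4': occ=1, LF[6]=C('4')+1=1+1=2
L[7]='5': occ=1, LF[7]=C('5')+1=5+1=6
L[8]='$': occ=0, LF[8]=C('$')+0=0+0=0
L[9]='9': occ=1, LF[9]=C('9')+1=14+1=15
L[10]='8': occ=1, LF[10]=C('8')+1=12+1=13
L[11]='4': occ=2, LF[11]=C('4')+2=1+2=3
L[12]='7': occ=0, LF[12]=C('7')+0=11+0=11
L[13]='5': occ=2, LF[13]=C('5')+2=5+2=7
L[14]='9': occ=2, LF[14]=C('9')+2=14+2=16
L[15]='6': occ=2, LF[15]=C('6')+2=8+2=10
L[16]='4': occ=3, LF[16]=C('4')+3=1+3=4

Answer: 5 8 1 9 12 14 2 6 0 15 13 3 11 7 16 10 4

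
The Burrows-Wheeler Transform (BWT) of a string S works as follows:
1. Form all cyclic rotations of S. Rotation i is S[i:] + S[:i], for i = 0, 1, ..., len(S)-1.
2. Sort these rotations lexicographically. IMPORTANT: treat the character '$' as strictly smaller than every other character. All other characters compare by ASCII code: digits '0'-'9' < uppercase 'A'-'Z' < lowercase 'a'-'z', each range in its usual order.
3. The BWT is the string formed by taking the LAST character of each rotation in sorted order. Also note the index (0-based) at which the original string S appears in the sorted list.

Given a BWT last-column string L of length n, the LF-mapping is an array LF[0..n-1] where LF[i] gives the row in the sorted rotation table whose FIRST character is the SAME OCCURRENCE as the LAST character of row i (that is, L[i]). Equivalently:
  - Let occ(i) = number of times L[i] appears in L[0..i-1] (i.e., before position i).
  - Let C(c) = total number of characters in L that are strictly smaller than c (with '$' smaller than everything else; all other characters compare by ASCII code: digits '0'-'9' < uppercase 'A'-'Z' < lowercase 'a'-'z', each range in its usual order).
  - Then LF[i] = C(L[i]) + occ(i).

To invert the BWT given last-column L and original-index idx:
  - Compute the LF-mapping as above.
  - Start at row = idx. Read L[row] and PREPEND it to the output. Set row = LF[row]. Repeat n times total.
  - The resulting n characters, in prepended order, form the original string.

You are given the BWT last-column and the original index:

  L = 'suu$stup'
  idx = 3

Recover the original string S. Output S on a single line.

LF mapping: 2 5 6 0 3 4 7 1
Walk LF starting at row 3, prepending L[row]:
  step 1: row=3, L[3]='$', prepend. Next row=LF[3]=0
  step 2: row=0, L[0]='s', prepend. Next row=LF[0]=2
  step 3: row=2, L[2]='u', prepend. Next row=LF[2]=6
  step 4: row=6, L[6]='u', prepend. Next row=LF[6]=7
  step 5: row=7, L[7]='p', prepend. Next row=LF[7]=1
  step 6: row=1, L[1]='u', prepend. Next row=LF[1]=5
  step 7: row=5, L[5]='t', prepend. Next row=LF[5]=4
  step 8: row=4, L[4]='s', prepend. Next row=LF[4]=3
Reversed output: stupuus$

Answer: stupuus$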